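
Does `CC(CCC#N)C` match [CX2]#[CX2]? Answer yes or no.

The pattern [CX2]#[CX2] describes a carbon-carbon triple bond — an alkyne.
The closest candidate here is a nitrile (-C#N), but the triple bond is C#N, not C#C. No other fragment satisfies the full query, so there is no match.

No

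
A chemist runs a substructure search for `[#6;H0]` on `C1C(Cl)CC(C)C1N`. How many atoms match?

0

The query [#6;H0] means: any carbon with no attached hydrogen.
Check the 8 heavy atoms by environment: 2× C (H2) → no; 3× C (H1) → no; 1× C (H3) → no; 1× Cl (H0) → no; 1× N (H2) → no.
No environment satisfies the query, so 0 matching atoms.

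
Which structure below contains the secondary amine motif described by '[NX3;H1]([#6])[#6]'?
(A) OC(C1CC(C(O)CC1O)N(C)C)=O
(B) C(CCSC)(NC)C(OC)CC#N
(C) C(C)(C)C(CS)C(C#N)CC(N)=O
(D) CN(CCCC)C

B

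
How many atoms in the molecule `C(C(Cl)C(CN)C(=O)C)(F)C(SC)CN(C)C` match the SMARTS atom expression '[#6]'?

11

The query [#6] means: #6 matches any atom with atomic number 6 (carbon, aromatic or aliphatic).
Check the 17 heavy atoms by environment: 11× C → match; 2× N → no; 1× S → no; 1× F → no; 1× Cl → no; 1× O → no.
That gives 11 matching atoms.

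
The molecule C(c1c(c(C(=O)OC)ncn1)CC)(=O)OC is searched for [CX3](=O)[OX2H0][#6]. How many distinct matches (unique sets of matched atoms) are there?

2

[CX3](=O)[OX2H0][#6] is the SMARTS for an ester: a carbonyl carbon bonded to an oxygen that is itself bonded to carbon (no H on that O).
The molecule carries 2 separate instances of a methyl-ester group (-C(=O)OCH3) meeting every constraint; each maps to a distinct set of atoms, giving 2 matches.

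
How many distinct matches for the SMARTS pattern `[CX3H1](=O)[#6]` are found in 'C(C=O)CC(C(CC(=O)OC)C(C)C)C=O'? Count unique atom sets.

[CX3H1](=O)[#6] is the SMARTS for an aldehyde: an sp2 carbon with one H, double-bonded to O and single-bonded to carbon.
The molecule carries 2 separate instances of an aldehyde (-CHO) meeting every constraint; each maps to a distinct set of atoms, giving 2 matches.

2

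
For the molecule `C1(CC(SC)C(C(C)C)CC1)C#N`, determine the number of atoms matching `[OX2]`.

The query [OX2] means: aliphatic oxygen with two total connections — ether, hydroxyl, or ester single-bond O.
Check the 13 heavy atoms by environment: 10× C (X4) → no; 1× S (X2) → no; 1× C (X2) → no; 1× N (X1) → no.
No environment satisfies the query, so 0 matching atoms.

0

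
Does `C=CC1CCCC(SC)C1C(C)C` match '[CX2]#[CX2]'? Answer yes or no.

No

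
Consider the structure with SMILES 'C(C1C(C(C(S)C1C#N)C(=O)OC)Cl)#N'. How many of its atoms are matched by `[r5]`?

The query [r5] means: r5 matches atoms in a five-membered ring.
Check the 15 heavy atoms by environment: 5× C (in 5-ring) → match; 4× C (acyclic) → no; 2× N (acyclic) → no; 2× O (acyclic) → no; 1× Cl (acyclic) → no; 1× S (acyclic) → no.
That gives 5 matching atoms.

5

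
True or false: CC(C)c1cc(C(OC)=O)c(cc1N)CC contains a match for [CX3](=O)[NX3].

False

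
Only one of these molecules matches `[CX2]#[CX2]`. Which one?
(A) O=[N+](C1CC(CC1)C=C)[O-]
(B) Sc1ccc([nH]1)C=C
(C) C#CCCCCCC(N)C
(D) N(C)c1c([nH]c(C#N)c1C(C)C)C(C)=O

C

[CX2]#[CX2] describes a carbon-carbon triple bond (an alkyne).
(A) has a vinyl group (-CH=CH2) but the C=C is a double bond; both carbons are CX3, not CX2.
(B) has a vinyl group (-CH=CH2) but the C=C is a double bond; both carbons are CX3, not CX2.
(C) contains an ethynyl group (-C#CH), which satisfies every atom and bond constraint.
(D) has a nitrile (-C#N) but the triple bond is C#N, not C#C.
So the answer is (C).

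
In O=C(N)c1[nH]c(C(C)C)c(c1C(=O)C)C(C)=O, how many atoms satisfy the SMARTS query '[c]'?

The query [c] means: lowercase c matches aromatic carbon only.
Check the 17 heavy atoms by environment: 1× n (aromatic) → no; 4× c (aromatic) → match; 8× C → no; 3× O → no; 1× N → no.
That gives 4 matching atoms.

4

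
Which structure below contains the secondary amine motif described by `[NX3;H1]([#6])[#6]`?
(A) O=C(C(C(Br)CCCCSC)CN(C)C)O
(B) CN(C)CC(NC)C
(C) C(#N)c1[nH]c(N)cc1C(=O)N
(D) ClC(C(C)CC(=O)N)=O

B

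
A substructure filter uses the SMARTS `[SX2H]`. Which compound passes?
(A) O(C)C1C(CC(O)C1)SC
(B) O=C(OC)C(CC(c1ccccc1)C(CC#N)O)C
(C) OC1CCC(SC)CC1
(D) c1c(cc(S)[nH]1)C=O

D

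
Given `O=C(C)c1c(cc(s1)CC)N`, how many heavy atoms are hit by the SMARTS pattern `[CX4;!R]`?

3

The query [CX4;!R] means: aliphatic carbon with four total connections, not in a ring.
Check the 11 heavy atoms by environment: 1× s (aromatic, X2, in 5-ring) → no; 4× c (aromatic, X3, in 5-ring) → no; 1× C (X3, acyclic) → no; 1× O (X1, acyclic) → no; 3× C (X4, acyclic) → match; 1× N (X3, acyclic) → no.
That gives 3 matching atoms.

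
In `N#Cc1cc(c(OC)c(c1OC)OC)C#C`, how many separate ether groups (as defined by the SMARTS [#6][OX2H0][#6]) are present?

[#6][OX2H0][#6] is the SMARTS for an ether: an aliphatic oxygen bridging two carbons with no H on the oxygen.
The molecule carries 3 separate instances of a methoxy ether (-OCH3) meeting every constraint; each maps to a distinct set of atoms, giving 3 matches.

3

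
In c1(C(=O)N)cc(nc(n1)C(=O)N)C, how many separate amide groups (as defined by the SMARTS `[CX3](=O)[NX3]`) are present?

2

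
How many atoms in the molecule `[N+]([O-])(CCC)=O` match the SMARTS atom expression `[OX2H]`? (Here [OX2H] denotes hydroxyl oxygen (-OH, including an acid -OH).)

0

The query [OX2H] means: aliphatic oxygen with two connections, one of which is H — an -OH oxygen.
Check the 6 heavy atoms by environment: 2× C (H2, X4) → no; 1× C (H3, X4) → no; 1× N (charge +1, H0, X3) → no; 1× O (charge -1, H0, X1) → no; 1× O (H0, X1) → no.
No environment satisfies the query, so 0 matching atoms.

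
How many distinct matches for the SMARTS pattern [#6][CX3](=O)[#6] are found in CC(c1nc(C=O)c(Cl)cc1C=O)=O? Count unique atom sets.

[#6][CX3](=O)[#6] is the SMARTS for a ketone: a carbonyl carbon (no H) flanked by two carbons.
Exactly one fragment in the molecule meets all constraints, giving 1 match.

1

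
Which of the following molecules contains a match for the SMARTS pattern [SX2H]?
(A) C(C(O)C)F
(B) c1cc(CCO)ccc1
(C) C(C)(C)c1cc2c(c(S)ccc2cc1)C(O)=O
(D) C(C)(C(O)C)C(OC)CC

C

[SX2H] describes an aliphatic sulfur with two connections, one being H (a thiol).
(A) has a hydroxyl group (-OH) but it is an -OH, not an -SH.
(B) has a hydroxyl group (-OH) but it is an -OH, not an -SH.
(C) contains a thiol (-SH), which satisfies every atom and bond constraint.
(D) has a hydroxyl group (-OH) but it is an -OH, not an -SH.
So the answer is (C).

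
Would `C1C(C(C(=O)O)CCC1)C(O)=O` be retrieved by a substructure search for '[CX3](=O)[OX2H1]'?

Yes

The pattern [CX3](=O)[OX2H1] describes an sp2 carbon double-bonded to O and single-bonded to an -OH oxygen — a carboxylic acid.
The molecule carries a carboxylic acid group (-C(=O)OH), whose atoms satisfy every constraint of the query, so the pattern matches.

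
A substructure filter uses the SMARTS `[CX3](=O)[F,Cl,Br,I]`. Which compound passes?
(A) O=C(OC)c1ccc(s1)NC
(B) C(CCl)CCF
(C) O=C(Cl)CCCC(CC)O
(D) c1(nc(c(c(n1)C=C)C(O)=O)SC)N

C

[CX3](=O)[F,Cl,Br,I] describes a carbonyl carbon bonded to a halogen (an acyl halide).
(A) has a methyl-ester group (-C(=O)OCH3) but the carbonyl is bonded to -O-C, not to a halogen.
(B) has a chloro substituent but the Cl is not on a carbonyl carbon.
(C) contains an acyl chloride (-C(=O)Cl), which satisfies every atom and bond constraint.
(D) has a carboxylic acid group (-C(=O)OH) but the carbonyl is bonded to -OH, not to a halogen.
So the answer is (C).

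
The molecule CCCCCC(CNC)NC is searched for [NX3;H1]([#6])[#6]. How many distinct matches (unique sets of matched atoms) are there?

2

[NX3;H1]([#6])[#6] is the SMARTS for a secondary amine: a trivalent nitrogen with one H, bonded to two carbons.
The molecule carries 2 separate instances of an N-methylamino group (-NHCH3) meeting every constraint; each maps to a distinct set of atoms, giving 2 matches.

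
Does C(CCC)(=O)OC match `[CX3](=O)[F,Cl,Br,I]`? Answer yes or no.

No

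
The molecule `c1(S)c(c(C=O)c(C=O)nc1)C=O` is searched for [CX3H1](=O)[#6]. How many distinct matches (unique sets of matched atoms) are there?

3

[CX3H1](=O)[#6] is the SMARTS for an aldehyde: an sp2 carbon with one H, double-bonded to O and single-bonded to carbon.
The molecule carries 3 separate instances of an aldehyde (-CHO) meeting every constraint; each maps to a distinct set of atoms, giving 3 matches.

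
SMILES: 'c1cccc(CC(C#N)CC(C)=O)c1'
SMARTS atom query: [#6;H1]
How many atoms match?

6

The query [#6;H1] means: any carbon bearing exactly one hydrogen.
Check the 14 heavy atoms by environment: 2× C (H2) → no; 1× C (H1) → match; 1× c (aromatic, H0) → no; 5× c (aromatic, H1) → match; 2× C (H0) → no; 1× N (H0) → no; 1× O (H0) → no; 1× C (H3) → no.
Summing the matching environments: 1 + 5 = 6 matching atoms.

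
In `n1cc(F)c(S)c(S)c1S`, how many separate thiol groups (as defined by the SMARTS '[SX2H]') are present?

3

[SX2H] is the SMARTS for a thiol: an aliphatic sulfur with two connections, one being H.
The molecule carries 3 separate instances of a thiol (-SH) meeting every constraint; each maps to a distinct set of atoms, giving 3 matches.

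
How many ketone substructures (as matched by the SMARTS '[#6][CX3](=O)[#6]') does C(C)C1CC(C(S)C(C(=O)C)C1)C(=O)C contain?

2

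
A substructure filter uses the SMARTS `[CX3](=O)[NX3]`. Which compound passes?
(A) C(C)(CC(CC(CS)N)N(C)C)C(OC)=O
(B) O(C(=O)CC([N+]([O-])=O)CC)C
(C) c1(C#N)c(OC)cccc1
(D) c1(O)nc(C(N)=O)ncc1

[CX3](=O)[NX3] describes a carbonyl carbon bonded to a trivalent nitrogen (an amide).
(A) has a primary amino group (-NH2) but the -NH2 is not attached to a carbonyl carbon.
(B) has a methyl-ester group (-C(=O)OCH3) but the carbonyl is bonded to O, not to an NX3 nitrogen.
(C) has a nitrile (-C#N) but the nitrile N is NX1 (triple-bonded), not NX3.
(D) contains a primary amide (-C(=O)NH2), which satisfies every atom and bond constraint.
So the answer is (D).

D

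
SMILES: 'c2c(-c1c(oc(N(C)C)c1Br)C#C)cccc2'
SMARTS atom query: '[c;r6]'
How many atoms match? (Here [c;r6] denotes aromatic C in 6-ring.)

6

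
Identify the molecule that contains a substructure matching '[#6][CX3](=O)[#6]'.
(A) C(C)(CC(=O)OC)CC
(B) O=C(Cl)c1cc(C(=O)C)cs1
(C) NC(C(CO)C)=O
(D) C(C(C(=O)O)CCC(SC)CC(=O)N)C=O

B

[#6][CX3](=O)[#6] describes a carbonyl carbon (no H) flanked by two carbons (a ketone).
(A) has a methyl-ester group (-C(=O)OCH3) but one neighbour of the carbonyl carbon is O, not C.
(B) contains an acetyl/ketone group (-C(=O)CH3), which satisfies every atom and bond constraint.
(C) has a primary amide (-C(=O)NH2) but one neighbour of the carbonyl carbon is N, not C.
(D) has a carboxylic acid group (-C(=O)OH) but one neighbour of the carbonyl carbon is O, not C.
So the answer is (B).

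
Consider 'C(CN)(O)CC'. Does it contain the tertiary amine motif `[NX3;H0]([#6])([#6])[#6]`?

The pattern [NX3;H0]([#6])([#6])[#6] describes a trivalent nitrogen with no H, bonded to three carbons — a tertiary amine.
The closest candidate here is a primary amino group (-NH2), but the nitrogen has H2, not H0 with three carbons. No other fragment satisfies the full query, so there is no match.

No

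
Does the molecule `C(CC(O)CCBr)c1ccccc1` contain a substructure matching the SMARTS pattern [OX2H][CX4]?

Yes

The pattern [OX2H][CX4] describes a hydroxyl oxygen bound to an sp3 (X4) carbon — an aliphatic alcohol.
The molecule carries a hydroxyl group (-OH), whose atoms satisfy every constraint of the query, so the pattern matches.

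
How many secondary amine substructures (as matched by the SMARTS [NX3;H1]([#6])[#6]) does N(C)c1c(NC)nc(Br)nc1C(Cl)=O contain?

2

[NX3;H1]([#6])[#6] is the SMARTS for a secondary amine: a trivalent nitrogen with one H, bonded to two carbons.
The molecule carries 2 separate instances of an N-methylamino group (-NHCH3) meeting every constraint; each maps to a distinct set of atoms, giving 2 matches.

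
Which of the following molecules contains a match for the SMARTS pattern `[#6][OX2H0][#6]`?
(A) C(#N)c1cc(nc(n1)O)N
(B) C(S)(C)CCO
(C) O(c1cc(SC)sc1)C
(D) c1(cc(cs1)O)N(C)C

C

[#6][OX2H0][#6] describes an aliphatic oxygen bridging two carbons with no H on the oxygen (an ether).
(A) has a hydroxyl group (-OH) but the oxygen has H1, not H0 bridging two carbons.
(B) has a hydroxyl group (-OH) but the oxygen has H1, not H0 bridging two carbons.
(C) contains a methoxy ether (-OCH3), which satisfies every atom and bond constraint.
(D) has a hydroxyl group (-OH) but the oxygen has H1, not H0 bridging two carbons.
So the answer is (C).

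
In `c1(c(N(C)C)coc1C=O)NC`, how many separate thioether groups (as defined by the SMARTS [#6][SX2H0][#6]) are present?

0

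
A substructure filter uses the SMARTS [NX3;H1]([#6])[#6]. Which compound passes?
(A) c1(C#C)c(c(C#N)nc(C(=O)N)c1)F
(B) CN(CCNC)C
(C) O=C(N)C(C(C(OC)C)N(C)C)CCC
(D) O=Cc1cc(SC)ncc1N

B

[NX3;H1]([#6])[#6] describes a trivalent nitrogen with one H, bonded to two carbons (a secondary amine).
(A) has a primary amide (-C(=O)NH2) but the -C(=O)NH2 nitrogen has H2, not H1.
(B) contains an N-methylamino group (-NHCH3), which satisfies every atom and bond constraint.
(C) has a dimethylamino group (-N(CH3)2) but the nitrogen has H0, not H1.
(D) has a primary amino group (-NH2) but the nitrogen has H2 and only one carbon neighbour.
So the answer is (B).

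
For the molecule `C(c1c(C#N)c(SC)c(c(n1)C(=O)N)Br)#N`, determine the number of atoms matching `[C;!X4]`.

3

The query [C;!X4] means: aliphatic carbon that does not have four total connections.
Check the 16 heavy atoms by environment: 1× n (aromatic, X2) → no; 5× c (aromatic, X3) → no; 1× C (X3) → match; 1× O (X1) → no; 1× N (X3) → no; 1× S (X2) → no; 1× C (X4) → no; 2× C (X2) → match; 2× N (X1) → no; 1× Br (X1) → no.
Summing the matching environments: 1 + 2 = 3 matching atoms.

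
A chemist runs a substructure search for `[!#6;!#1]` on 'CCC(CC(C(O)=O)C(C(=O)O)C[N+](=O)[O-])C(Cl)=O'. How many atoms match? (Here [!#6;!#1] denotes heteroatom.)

9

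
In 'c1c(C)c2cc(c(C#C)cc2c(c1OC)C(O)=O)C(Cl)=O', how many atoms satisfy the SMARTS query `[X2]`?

4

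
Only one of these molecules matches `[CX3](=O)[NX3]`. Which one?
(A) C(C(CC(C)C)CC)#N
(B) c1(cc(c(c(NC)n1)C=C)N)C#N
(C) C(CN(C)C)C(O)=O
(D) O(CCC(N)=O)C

[CX3](=O)[NX3] describes a carbonyl carbon bonded to a trivalent nitrogen (an amide).
(A) has a nitrile (-C#N) but the nitrile N is NX1 (triple-bonded), not NX3.
(B) has a nitrile (-C#N) but the nitrile N is NX1 (triple-bonded), not NX3.
(C) has a carboxylic acid group (-C(=O)OH) but the carbonyl is bonded to O, not to an NX3 nitrogen.
(D) contains a primary amide (-C(=O)NH2), which satisfies every atom and bond constraint.
So the answer is (D).

D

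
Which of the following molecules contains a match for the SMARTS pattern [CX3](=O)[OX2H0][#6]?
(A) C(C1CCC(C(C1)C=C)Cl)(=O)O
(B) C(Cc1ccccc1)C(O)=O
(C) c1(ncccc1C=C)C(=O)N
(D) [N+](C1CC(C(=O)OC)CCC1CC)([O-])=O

D

[CX3](=O)[OX2H0][#6] describes a carbonyl carbon bonded to an oxygen that is itself bonded to carbon (no H on that O) (an ester).
(A) has a carboxylic acid group (-C(=O)OH) but the singly-bonded O carries H (OX2H1, not H0).
(B) has a carboxylic acid group (-C(=O)OH) but the singly-bonded O carries H (OX2H1, not H0).
(C) has a primary amide (-C(=O)NH2) but the carbonyl is bonded to N, not to an O-C linkage.
(D) contains a methyl-ester group (-C(=O)OCH3), which satisfies every atom and bond constraint.
So the answer is (D).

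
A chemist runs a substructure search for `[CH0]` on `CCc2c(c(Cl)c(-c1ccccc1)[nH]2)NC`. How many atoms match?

0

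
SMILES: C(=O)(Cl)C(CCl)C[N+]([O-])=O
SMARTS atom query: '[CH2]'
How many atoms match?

2

The query [CH2] means: aliphatic carbon with exactly two hydrogens.
Check the 10 heavy atoms by environment: 2× C (H2) → match; 1× C (H1) → no; 1× N (charge +1, H0) → no; 1× O (charge -1, H0) → no; 2× O (H0) → no; 1× C (H0) → no; 2× Cl (H0) → no.
That gives 2 matching atoms.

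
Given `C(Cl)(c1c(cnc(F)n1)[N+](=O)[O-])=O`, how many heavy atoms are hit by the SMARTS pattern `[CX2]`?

0

Check the 13 heavy atoms by environment: 2× n (aromatic, X2) → no; 4× c (aromatic, X3) → no; 1× C (X3) → no; 2× O (X1) → no; 1× Cl (X1) → no; 1× N (charge +1, X3) → no; 1× O (charge -1, X1) → no; 1× F (X1) → no.
No environment satisfies the query, so 0 matching atoms.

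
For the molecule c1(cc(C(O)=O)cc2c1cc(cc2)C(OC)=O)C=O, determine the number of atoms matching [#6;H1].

6

The query [#6;H1] means: any carbon bearing exactly one hydrogen.
Check the 19 heavy atoms by environment: 5× c (aromatic, H0) → no; 5× c (aromatic, H1) → match; 2× C (H0) → no; 4× O (H0) → no; 1× C (H3) → no; 1× C (H1) → match; 1× O (H1) → no.
Summing the matching environments: 5 + 1 = 6 matching atoms.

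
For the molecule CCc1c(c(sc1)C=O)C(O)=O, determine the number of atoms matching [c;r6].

0

The query [c;r6] means: aromatic carbon that belongs to a six-membered ring.
Check the 12 heavy atoms by environment: 1× s (aromatic, in 5-ring) → no; 4× c (aromatic, in 5-ring) → no; 4× C (acyclic) → no; 3× O (acyclic) → no.
No environment satisfies the query, so 0 matching atoms.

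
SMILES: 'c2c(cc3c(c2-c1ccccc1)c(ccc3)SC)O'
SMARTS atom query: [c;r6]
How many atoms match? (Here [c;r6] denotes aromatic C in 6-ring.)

16

The query [c;r6] means: aromatic carbon that belongs to a six-membered ring.
Check the 19 heavy atoms by environment: 16× c (aromatic, in 6-ring) → match; 1× O (acyclic) → no; 1× S (acyclic) → no; 1× C (acyclic) → no.
That gives 16 matching atoms.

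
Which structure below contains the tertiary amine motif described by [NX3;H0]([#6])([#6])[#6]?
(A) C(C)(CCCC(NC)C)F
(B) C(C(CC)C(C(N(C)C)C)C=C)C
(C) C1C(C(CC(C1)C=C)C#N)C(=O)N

B

[NX3;H0]([#6])([#6])[#6] describes a trivalent nitrogen with no H, bonded to three carbons (a tertiary amine).
(A) has an N-methylamino group (-NHCH3) but the nitrogen still has one H (H1), not H0.
(B) contains a dimethylamino group (-N(CH3)2), which satisfies every atom and bond constraint.
(C) has a primary amide (-C(=O)NH2) but the amide nitrogen has H2 and only one carbon neighbour.
So the answer is (B).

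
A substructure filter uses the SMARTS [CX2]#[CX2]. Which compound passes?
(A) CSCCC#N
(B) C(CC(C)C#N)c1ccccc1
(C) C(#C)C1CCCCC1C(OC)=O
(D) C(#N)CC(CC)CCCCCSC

C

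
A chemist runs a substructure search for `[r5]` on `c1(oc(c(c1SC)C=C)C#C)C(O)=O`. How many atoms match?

5

Check the 14 heavy atoms by environment: 1× o (aromatic, in 5-ring) → match; 4× c (aromatic, in 5-ring) → match; 6× C (acyclic) → no; 1× S (acyclic) → no; 2× O (acyclic) → no.
Summing the matching environments: 1 + 4 = 5 matching atoms.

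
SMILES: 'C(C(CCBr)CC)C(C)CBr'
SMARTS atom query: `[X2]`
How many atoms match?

0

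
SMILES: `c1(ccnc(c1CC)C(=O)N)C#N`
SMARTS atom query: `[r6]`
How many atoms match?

6

The query [r6] means: r6 matches atoms in a six-membered ring.
Check the 13 heavy atoms by environment: 1× n (aromatic, in 6-ring) → match; 5× c (aromatic, in 6-ring) → match; 4× C (acyclic) → no; 2× N (acyclic) → no; 1× O (acyclic) → no.
Summing the matching environments: 1 + 5 = 6 matching atoms.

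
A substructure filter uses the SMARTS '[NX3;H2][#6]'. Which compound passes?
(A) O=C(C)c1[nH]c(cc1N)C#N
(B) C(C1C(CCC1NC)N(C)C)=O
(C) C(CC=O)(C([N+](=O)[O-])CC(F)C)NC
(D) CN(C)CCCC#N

A

[NX3;H2][#6] describes a trivalent nitrogen with two H attached to carbon (a primary amine).
(A) contains a primary amino group (-NH2), which satisfies every atom and bond constraint.
(B) has an N-methylamino group (-NHCH3) but the nitrogen bears two carbons and only one H (H1), not H2.
(C) has an N-methylamino group (-NHCH3) but the nitrogen bears two carbons and only one H (H1), not H2.
(D) has a nitrile (-C#N) but the nitrogen is NX1 (triple-bonded), not NX3 with two H.
So the answer is (A).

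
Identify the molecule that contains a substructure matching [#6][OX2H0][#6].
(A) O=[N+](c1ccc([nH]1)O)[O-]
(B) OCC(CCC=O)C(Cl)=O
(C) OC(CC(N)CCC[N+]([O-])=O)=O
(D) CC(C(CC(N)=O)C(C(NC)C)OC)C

D

[#6][OX2H0][#6] describes an aliphatic oxygen bridging two carbons with no H on the oxygen (an ether).
(A) has a hydroxyl group (-OH) but the oxygen has H1, not H0 bridging two carbons.
(B) has a hydroxyl group (-OH) but the oxygen has H1, not H0 bridging two carbons.
(C) has a carboxylic acid group (-C(=O)OH) but the -OH oxygen has H1; the =O is OX1, not OX2.
(D) contains a methoxy ether (-OCH3), which satisfies every atom and bond constraint.
So the answer is (D).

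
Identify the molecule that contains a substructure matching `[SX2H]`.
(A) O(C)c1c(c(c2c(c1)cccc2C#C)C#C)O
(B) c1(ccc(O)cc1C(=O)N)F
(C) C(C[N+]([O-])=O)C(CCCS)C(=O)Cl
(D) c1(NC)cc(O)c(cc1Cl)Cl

C

[SX2H] describes an aliphatic sulfur with two connections, one being H (a thiol).
(A) has a hydroxyl group (-OH) but it is an -OH, not an -SH.
(B) has a hydroxyl group (-OH) but it is an -OH, not an -SH.
(C) contains a thiol (-SH), which satisfies every atom and bond constraint.
(D) has a hydroxyl group (-OH) but it is an -OH, not an -SH.
So the answer is (C).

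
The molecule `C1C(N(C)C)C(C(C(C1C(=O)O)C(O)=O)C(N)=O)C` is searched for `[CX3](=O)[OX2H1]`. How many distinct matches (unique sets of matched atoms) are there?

[CX3](=O)[OX2H1] is the SMARTS for a carboxylic acid: an sp2 carbon double-bonded to O and single-bonded to an -OH oxygen.
The molecule carries 2 separate instances of a carboxylic acid group (-C(=O)OH) meeting every constraint; each maps to a distinct set of atoms, giving 2 matches.

2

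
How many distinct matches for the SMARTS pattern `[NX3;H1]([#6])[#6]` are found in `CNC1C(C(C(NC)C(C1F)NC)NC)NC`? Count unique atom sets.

[NX3;H1]([#6])[#6] is the SMARTS for a secondary amine: a trivalent nitrogen with one H, bonded to two carbons.
The molecule carries 5 separate instances of an N-methylamino group (-NHCH3) meeting every constraint; each maps to a distinct set of atoms, giving 5 matches.

5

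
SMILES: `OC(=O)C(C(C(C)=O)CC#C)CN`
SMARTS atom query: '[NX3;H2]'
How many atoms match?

Check the 13 heavy atoms by environment: 2× C (H2, X4) → no; 2× C (H1, X4) → no; 1× C (H0, X2) → no; 1× C (H1, X2) → no; 1× N (H2, X3) → match; 2× C (H0, X3) → no; 2× O (H0, X1) → no; 1× O (H1, X2) → no; 1× C (H3, X4) → no.
That gives 1 matching atom.

1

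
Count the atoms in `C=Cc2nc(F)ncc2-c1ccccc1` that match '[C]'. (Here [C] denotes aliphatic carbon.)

2

Check the 15 heavy atoms by environment: 2× n (aromatic) → no; 10× c (aromatic) → no; 2× C → match; 1× F → no.
That gives 2 matching atoms.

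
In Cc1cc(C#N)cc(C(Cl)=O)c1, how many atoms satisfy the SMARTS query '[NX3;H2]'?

0

The query [NX3;H2] means: aliphatic N with 3 total connections, two of them H — an -NH2 nitrogen (amine or amide).
Check the 12 heavy atoms by environment: 3× c (aromatic, H1, X3) → no; 3× c (aromatic, H0, X3) → no; 1× C (H3, X4) → no; 1× C (H0, X2) → no; 1× N (H0, X1) → no; 1× C (H0, X3) → no; 1× O (H0, X1) → no; 1× Cl (H0, X1) → no.
No environment satisfies the query, so 0 matching atoms.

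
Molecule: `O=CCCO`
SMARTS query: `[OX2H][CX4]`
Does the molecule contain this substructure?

Yes

The pattern [OX2H][CX4] describes a hydroxyl oxygen bound to an sp3 (X4) carbon — an aliphatic alcohol.
The molecule carries a hydroxyl group (-OH), whose atoms satisfy every constraint of the query, so the pattern matches.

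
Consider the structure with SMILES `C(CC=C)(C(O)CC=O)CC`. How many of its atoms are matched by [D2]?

5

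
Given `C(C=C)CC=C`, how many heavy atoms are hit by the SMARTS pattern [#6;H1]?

2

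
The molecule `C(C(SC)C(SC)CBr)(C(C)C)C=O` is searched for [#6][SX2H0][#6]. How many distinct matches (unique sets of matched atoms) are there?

[#6][SX2H0][#6] is the SMARTS for a thioether: an aliphatic sulfur bridging two carbons with no H on the sulfur.
The molecule carries 2 separate instances of a methylthio ether (-SCH3) meeting every constraint; each maps to a distinct set of atoms, giving 2 matches.

2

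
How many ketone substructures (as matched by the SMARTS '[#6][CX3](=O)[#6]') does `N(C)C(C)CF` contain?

0

[#6][CX3](=O)[#6] is the SMARTS for a ketone: a carbonyl carbon (no H) flanked by two carbons.
No fragment in the molecule satisfies every constraint, giving 0 matches.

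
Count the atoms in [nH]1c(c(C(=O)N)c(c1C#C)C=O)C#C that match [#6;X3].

The query [#6;X3] means: any carbon (aromatic or not) with three total connections.
Check the 14 heavy atoms by environment: 1× n (aromatic, X3) → no; 4× c (aromatic, X3) → match; 2× C (X3) → match; 2× O (X1) → no; 4× C (X2) → no; 1× N (X3) → no.
Summing the matching environments: 4 + 2 = 6 matching atoms.

6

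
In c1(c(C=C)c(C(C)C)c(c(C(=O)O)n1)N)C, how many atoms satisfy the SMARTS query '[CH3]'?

Check the 16 heavy atoms by environment: 1× n (aromatic, H0) → no; 5× c (aromatic, H0) → no; 1× N (H2) → no; 3× C (H3) → match; 2× C (H1) → no; 1× C (H0) → no; 1× O (H0) → no; 1× O (H1) → no; 1× C (H2) → no.
That gives 3 matching atoms.

3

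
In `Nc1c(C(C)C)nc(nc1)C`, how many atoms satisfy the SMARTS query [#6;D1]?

3

Check the 11 heavy atoms by environment: 2× n (aromatic, D2) → no; 3× c (aromatic, D3) → no; 1× c (aromatic, D2) → no; 3× C (D1) → match; 1× C (D3) → no; 1× N (D1) → no.
That gives 3 matching atoms.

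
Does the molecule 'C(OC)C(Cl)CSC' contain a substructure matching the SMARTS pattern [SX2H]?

The pattern [SX2H] describes an aliphatic sulfur with two connections, one being H — a thiol.
The closest candidate here is a methylthio ether (-SCH3), but the sulfur has H0 (bonded to two carbons), not H1. No other fragment satisfies the full query, so there is no match.

No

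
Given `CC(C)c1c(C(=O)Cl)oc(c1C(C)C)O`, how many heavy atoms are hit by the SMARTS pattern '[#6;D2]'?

Check the 15 heavy atoms by environment: 1× o (aromatic, D2) → no; 4× c (aromatic, D3) → no; 3× C (D3) → no; 4× C (D1) → no; 2× O (D1) → no; 1× Cl (D1) → no.
No environment satisfies the query, so 0 matching atoms.

0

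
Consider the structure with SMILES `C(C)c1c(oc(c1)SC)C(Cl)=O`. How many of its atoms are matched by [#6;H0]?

The query [#6;H0] means: any carbon with no attached hydrogen.
Check the 12 heavy atoms by environment: 1× o (aromatic, H0) → no; 3× c (aromatic, H0) → match; 1× c (aromatic, H1) → no; 1× S (H0) → no; 2× C (H3) → no; 1× C (H2) → no; 1× C (H0) → match; 1× O (H0) → no; 1× Cl (H0) → no.
Summing the matching environments: 3 + 1 = 4 matching atoms.

4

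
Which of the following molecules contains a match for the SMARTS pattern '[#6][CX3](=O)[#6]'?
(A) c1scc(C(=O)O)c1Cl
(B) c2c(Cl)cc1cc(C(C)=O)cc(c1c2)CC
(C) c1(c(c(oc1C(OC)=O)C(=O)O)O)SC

[#6][CX3](=O)[#6] describes a carbonyl carbon (no H) flanked by two carbons (a ketone).
(A) has a carboxylic acid group (-C(=O)OH) but one neighbour of the carbonyl carbon is O, not C.
(B) contains an acetyl/ketone group (-C(=O)CH3), which satisfies every atom and bond constraint.
(C) has a carboxylic acid group (-C(=O)OH) but one neighbour of the carbonyl carbon is O, not C.
So the answer is (B).

B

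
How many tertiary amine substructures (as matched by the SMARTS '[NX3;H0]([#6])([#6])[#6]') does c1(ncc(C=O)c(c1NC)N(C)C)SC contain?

[NX3;H0]([#6])([#6])[#6] is the SMARTS for a tertiary amine: a trivalent nitrogen with no H, bonded to three carbons.
Exactly one fragment in the molecule meets all constraints, giving 1 match.

1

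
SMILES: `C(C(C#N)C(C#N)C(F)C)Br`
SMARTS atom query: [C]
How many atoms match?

7

The query [C] means: uppercase C matches aliphatic (non-aromatic) carbon only.
Check the 11 heavy atoms by environment: 7× C → match; 2× N → no; 1× Br → no; 1× F → no.
That gives 7 matching atoms.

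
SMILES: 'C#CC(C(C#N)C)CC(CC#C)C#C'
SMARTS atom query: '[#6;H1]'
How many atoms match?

6

Check the 14 heavy atoms by environment: 2× C (H2) → no; 6× C (H1) → match; 1× C (H3) → no; 4× C (H0) → no; 1× N (H0) → no.
That gives 6 matching atoms.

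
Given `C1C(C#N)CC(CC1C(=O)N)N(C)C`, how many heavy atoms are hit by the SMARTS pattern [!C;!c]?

Check the 14 heavy atoms by environment: 10× C → no; 1× O → match; 3× N → match.
Summing the matching environments: 1 + 3 = 4 matching atoms.

4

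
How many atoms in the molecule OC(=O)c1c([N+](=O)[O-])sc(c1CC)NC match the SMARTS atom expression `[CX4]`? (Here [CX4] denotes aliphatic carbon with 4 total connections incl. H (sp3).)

3

The query [CX4] means: C with X4: aliphatic carbon with exactly 4 total connections (bonds + H).
Check the 15 heavy atoms by environment: 1× s (aromatic, X2) → no; 4× c (aromatic, X3) → no; 1× C (X3) → no; 2× O (X1) → no; 1× O (X2) → no; 3× C (X4) → match; 1× N (charge +1, X3) → no; 1× O (charge -1, X1) → no; 1× N (X3) → no.
That gives 3 matching atoms.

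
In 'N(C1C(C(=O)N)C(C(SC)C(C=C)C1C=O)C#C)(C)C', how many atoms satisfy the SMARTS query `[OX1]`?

The query [OX1] means: aliphatic oxygen with one total connection — typically a carbonyl =O or an oxide.
Check the 20 heavy atoms by environment: 9× C (X4) → no; 2× C (X2) → no; 4× C (X3) → no; 2× O (X1) → match; 2× N (X3) → no; 1× S (X2) → no.
That gives 2 matching atoms.

2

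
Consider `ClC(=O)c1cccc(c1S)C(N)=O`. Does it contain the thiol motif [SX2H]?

The pattern [SX2H] describes an aliphatic sulfur with two connections, one being H — a thiol.
The molecule carries a thiol (-SH), whose atoms satisfy every constraint of the query, so the pattern matches.

Yes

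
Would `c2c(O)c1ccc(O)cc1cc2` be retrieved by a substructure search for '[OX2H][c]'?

The pattern [OX2H][c] describes a hydroxyl oxygen attached to an aromatic carbon — a phenol.
The molecule carries a hydroxyl group (-OH), whose atoms satisfy every constraint of the query, so the pattern matches.

Yes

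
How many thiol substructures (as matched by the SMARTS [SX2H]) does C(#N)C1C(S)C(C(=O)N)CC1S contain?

2

[SX2H] is the SMARTS for a thiol: an aliphatic sulfur with two connections, one being H.
The molecule carries 2 separate instances of a thiol (-SH) meeting every constraint; each maps to a distinct set of atoms, giving 2 matches.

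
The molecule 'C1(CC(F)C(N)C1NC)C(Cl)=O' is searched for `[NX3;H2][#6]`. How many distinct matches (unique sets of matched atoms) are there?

[NX3;H2][#6] is the SMARTS for a primary amine: a trivalent nitrogen with two H attached to carbon.
Exactly one fragment in the molecule meets all constraints, giving 1 match.

1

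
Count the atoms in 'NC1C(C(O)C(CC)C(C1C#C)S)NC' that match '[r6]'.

The query [r6] means: r6 matches atoms in a six-membered ring.
Check the 15 heavy atoms by environment: 6× C (in 6-ring) → match; 2× N (acyclic) → no; 5× C (acyclic) → no; 1× O (acyclic) → no; 1× S (acyclic) → no.
That gives 6 matching atoms.

6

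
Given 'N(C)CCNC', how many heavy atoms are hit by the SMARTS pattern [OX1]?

Check the 6 heavy atoms by environment: 4× C (X4) → no; 2× N (X3) → no.
No environment satisfies the query, so 0 matching atoms.

0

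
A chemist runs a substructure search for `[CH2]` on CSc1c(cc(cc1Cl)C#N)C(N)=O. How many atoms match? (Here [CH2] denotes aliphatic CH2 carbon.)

0

The query [CH2] means: aliphatic carbon with exactly two hydrogens.
Check the 14 heavy atoms by environment: 2× c (aromatic, H1) → no; 4× c (aromatic, H0) → no; 1× Cl (H0) → no; 2× C (H0) → no; 1× N (H0) → no; 1× O (H0) → no; 1× N (H2) → no; 1× S (H0) → no; 1× C (H3) → no.
No environment satisfies the query, so 0 matching atoms.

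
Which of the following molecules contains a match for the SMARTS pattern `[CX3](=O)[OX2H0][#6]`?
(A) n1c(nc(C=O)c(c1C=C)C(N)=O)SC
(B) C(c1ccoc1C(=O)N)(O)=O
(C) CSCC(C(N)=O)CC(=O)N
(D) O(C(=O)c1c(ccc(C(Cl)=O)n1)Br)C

D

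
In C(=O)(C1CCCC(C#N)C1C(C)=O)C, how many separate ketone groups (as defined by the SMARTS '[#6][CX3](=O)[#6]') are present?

2

[#6][CX3](=O)[#6] is the SMARTS for a ketone: a carbonyl carbon (no H) flanked by two carbons.
The molecule carries 2 separate instances of an acetyl/ketone group (-C(=O)CH3) meeting every constraint; each maps to a distinct set of atoms, giving 2 matches.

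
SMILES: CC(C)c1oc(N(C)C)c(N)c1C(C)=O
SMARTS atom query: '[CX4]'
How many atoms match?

Check the 15 heavy atoms by environment: 1× o (aromatic, X2) → no; 4× c (aromatic, X3) → no; 2× N (X3) → no; 6× C (X4) → match; 1× C (X3) → no; 1× O (X1) → no.
That gives 6 matching atoms.

6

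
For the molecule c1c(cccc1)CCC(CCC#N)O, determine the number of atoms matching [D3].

Check the 14 heavy atoms by environment: 5× C (D2) → no; 1× C (D3) → match; 1× O (D1) → no; 1× c (aromatic, D3) → match; 5× c (aromatic, D2) → no; 1× N (D1) → no.
Summing the matching environments: 1 + 1 = 2 matching atoms.

2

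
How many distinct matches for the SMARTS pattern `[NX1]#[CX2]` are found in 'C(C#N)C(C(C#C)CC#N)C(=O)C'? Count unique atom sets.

2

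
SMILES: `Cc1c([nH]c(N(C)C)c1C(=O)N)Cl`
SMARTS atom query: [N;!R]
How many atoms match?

2

The query [N;!R] means: aliphatic nitrogen not in a ring.
Check the 13 heavy atoms by environment: 1× n (aromatic, in 5-ring) → no; 4× c (aromatic, in 5-ring) → no; 2× N (acyclic) → match; 4× C (acyclic) → no; 1× O (acyclic) → no; 1× Cl (acyclic) → no.
That gives 2 matching atoms.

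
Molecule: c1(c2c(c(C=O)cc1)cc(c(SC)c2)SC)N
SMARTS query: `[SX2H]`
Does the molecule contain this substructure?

No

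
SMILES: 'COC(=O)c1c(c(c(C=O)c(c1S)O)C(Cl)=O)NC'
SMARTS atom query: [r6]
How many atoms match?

6

Check the 19 heavy atoms by environment: 6× c (aromatic, in 6-ring) → match; 1× S (acyclic) → no; 1× N (acyclic) → no; 5× C (acyclic) → no; 5× O (acyclic) → no; 1× Cl (acyclic) → no.
That gives 6 matching atoms.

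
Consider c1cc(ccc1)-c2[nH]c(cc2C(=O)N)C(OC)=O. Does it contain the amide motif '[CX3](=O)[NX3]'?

The pattern [CX3](=O)[NX3] describes a carbonyl carbon bonded to a trivalent nitrogen — an amide.
The molecule carries a primary amide (-C(=O)NH2), whose atoms satisfy every constraint of the query, so the pattern matches.

Yes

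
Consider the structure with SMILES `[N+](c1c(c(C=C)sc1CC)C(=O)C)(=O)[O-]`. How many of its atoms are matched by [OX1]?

3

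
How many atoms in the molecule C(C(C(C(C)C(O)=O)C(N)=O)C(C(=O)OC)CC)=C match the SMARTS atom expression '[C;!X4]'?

The query [C;!X4] means: aliphatic carbon that does not have four total connections.
Check the 19 heavy atoms by environment: 8× C (X4) → no; 5× C (X3) → match; 3× O (X1) → no; 2× O (X2) → no; 1× N (X3) → no.
That gives 5 matching atoms.

5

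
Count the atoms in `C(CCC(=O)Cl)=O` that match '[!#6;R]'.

0

The query [!#6;R] means: non-carbon atom that is part of a ring.
Check the 7 heavy atoms by environment: 4× C (acyclic) → no; 2× O (acyclic) → no; 1× Cl (acyclic) → no.
No environment satisfies the query, so 0 matching atoms.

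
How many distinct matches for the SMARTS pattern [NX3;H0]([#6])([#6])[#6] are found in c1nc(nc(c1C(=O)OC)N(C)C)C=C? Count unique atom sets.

1

[NX3;H0]([#6])([#6])[#6] is the SMARTS for a tertiary amine: a trivalent nitrogen with no H, bonded to three carbons.
Exactly one fragment in the molecule meets all constraints, giving 1 match.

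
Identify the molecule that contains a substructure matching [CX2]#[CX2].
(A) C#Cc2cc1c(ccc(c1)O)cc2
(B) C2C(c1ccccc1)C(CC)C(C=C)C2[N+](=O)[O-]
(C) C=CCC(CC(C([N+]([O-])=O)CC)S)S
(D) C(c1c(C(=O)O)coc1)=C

A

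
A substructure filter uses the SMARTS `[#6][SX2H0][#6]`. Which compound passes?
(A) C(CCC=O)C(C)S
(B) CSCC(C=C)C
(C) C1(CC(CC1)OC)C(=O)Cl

B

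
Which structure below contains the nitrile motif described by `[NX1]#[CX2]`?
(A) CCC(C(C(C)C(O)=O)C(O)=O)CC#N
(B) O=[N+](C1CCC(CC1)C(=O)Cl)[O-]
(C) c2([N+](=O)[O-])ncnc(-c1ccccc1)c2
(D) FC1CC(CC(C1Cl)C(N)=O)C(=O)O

A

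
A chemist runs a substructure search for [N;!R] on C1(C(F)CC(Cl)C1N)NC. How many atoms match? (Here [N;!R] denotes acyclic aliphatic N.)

2

The query [N;!R] means: aliphatic nitrogen not in a ring.
Check the 10 heavy atoms by environment: 5× C (in 5-ring) → no; 1× F (acyclic) → no; 2× N (acyclic) → match; 1× Cl (acyclic) → no; 1× C (acyclic) → no.
That gives 2 matching atoms.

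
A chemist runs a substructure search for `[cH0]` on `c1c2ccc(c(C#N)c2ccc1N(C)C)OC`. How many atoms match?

5

The query [cH0] means: aromatic carbon with no attached hydrogen (substituted or ring-fusion).
Check the 17 heavy atoms by environment: 5× c (aromatic, H0) → match; 5× c (aromatic, H1) → no; 2× N (H0) → no; 3× C (H3) → no; 1× O (H0) → no; 1× C (H0) → no.
That gives 5 matching atoms.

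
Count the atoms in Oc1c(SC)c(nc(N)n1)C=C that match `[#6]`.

7

The query [#6] means: #6 matches any atom with atomic number 6 (carbon, aromatic or aliphatic).
Check the 12 heavy atoms by environment: 2× n (aromatic) → no; 4× c (aromatic) → match; 1× O → no; 3× C → match; 1× N → no; 1× S → no.
Summing the matching environments: 4 + 3 = 7 matching atoms.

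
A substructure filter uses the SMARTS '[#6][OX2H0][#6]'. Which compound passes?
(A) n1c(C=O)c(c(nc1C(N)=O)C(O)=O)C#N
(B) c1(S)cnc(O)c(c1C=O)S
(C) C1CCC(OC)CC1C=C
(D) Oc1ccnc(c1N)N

C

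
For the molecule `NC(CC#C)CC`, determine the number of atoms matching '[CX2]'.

The query [CX2] means: C with X2: aliphatic carbon with exactly 2 total connections.
Check the 7 heavy atoms by environment: 4× C (X4) → no; 2× C (X2) → match; 1× N (X3) → no.
That gives 2 matching atoms.

2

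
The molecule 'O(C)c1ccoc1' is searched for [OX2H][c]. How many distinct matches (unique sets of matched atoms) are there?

0

[OX2H][c] is the SMARTS for a phenol: a hydroxyl oxygen attached to an aromatic carbon.
The molecule has a methoxy ether (-OCH3), but the oxygen has H0, not H1; nothing else fits, so there are 0 matches.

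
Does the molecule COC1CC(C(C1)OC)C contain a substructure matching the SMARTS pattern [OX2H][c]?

No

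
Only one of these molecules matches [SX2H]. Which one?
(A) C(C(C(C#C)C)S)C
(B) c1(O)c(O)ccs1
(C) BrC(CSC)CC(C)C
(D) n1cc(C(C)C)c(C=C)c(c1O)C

A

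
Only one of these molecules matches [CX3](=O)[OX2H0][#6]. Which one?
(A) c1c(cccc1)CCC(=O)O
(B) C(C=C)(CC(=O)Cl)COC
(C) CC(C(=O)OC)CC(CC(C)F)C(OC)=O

C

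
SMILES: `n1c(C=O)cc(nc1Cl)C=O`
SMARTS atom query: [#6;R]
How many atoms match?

4

The query [#6;R] means: carbon that is part of a ring.
Check the 11 heavy atoms by environment: 2× n (aromatic, in 6-ring) → no; 4× c (aromatic, in 6-ring) → match; 1× Cl (acyclic) → no; 2× C (acyclic) → no; 2× O (acyclic) → no.
That gives 4 matching atoms.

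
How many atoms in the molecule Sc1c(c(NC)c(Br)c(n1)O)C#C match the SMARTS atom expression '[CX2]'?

The query [CX2] means: C with X2: aliphatic carbon with exactly 2 total connections.
Check the 13 heavy atoms by environment: 1× n (aromatic, X2) → no; 5× c (aromatic, X3) → no; 1× Br (X1) → no; 1× O (X2) → no; 2× C (X2) → match; 1× N (X3) → no; 1× C (X4) → no; 1× S (X2) → no.
That gives 2 matching atoms.

2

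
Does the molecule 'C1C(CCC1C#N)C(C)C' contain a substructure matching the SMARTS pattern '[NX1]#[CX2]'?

The pattern [NX1]#[CX2] describes a nitrogen triple-bonded to a two-connected carbon — a nitrile.
The molecule carries a nitrile (-C#N), whose atoms satisfy every constraint of the query, so the pattern matches.

Yes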